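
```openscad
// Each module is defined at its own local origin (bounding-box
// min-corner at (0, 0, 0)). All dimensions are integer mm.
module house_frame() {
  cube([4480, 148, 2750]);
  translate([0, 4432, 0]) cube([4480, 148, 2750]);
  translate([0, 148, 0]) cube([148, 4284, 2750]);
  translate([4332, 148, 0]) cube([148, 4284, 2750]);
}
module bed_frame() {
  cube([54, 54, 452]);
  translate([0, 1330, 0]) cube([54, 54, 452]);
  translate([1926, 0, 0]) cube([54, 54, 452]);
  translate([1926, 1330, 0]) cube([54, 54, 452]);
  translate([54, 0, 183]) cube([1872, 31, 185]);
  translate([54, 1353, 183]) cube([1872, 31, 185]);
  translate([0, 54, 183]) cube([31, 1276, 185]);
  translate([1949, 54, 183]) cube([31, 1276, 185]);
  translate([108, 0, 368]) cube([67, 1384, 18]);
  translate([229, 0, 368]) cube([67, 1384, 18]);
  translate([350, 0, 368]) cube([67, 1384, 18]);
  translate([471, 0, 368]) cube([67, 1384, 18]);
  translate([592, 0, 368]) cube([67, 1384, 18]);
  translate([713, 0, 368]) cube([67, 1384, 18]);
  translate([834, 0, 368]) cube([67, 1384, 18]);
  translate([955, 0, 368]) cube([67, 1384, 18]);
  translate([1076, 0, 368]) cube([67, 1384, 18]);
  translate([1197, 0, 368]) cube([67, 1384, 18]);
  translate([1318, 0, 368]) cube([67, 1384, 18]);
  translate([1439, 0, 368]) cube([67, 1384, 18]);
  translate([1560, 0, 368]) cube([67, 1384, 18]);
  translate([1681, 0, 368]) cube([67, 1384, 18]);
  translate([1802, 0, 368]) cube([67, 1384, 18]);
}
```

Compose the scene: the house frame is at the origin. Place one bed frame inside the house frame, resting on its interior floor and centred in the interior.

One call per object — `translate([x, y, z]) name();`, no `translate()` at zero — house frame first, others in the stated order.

house_frame();
translate([1250, 1598, 0]) bed_frame();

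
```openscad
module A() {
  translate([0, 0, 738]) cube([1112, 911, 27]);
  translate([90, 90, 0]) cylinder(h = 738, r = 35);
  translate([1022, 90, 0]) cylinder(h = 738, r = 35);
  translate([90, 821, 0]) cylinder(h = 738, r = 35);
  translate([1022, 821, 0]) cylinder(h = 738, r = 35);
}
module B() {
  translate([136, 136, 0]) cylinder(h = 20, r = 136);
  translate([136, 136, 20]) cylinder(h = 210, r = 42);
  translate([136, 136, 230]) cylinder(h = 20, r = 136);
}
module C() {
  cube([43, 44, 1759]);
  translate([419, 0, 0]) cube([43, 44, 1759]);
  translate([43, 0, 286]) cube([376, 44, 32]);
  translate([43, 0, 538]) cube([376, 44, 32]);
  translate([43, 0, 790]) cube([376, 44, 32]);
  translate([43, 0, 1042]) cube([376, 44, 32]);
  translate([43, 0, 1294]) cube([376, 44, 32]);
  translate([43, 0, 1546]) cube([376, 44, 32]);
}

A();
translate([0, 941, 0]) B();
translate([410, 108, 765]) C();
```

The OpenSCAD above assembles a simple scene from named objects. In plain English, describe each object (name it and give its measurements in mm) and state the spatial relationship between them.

A is a table: top 1112 mm (x) × 911 mm (y), 27 mm thick, upper face at z = 765 mm, on four round legs of 70 mm diameter, each leg's bounding box inset 55 mm from the nearest pair of top edges, running from z = 0 to the bottom of the top.

B is a spool: two coaxial disc flanges of radius 136 mm and thickness 20 mm, joined by a core cylinder of radius 42 mm and height 210 mm. The lower flange rests on z = 0 and the three cylinders share a vertical axis.

C is a wooden ladder with two side rails of 43×44 mm section and 1759 mm height, set 462 mm apart overall. Between them run 6 rectangular rungs (44 mm deep, 32 mm thick), front faces flush with the rails' −y face. The bottom of the first rung is 286 mm above the floor and each subsequent rung is 252 mm higher than the one below.

The spool is on the floor beside the table on its +y side. The ladder is on top of the table.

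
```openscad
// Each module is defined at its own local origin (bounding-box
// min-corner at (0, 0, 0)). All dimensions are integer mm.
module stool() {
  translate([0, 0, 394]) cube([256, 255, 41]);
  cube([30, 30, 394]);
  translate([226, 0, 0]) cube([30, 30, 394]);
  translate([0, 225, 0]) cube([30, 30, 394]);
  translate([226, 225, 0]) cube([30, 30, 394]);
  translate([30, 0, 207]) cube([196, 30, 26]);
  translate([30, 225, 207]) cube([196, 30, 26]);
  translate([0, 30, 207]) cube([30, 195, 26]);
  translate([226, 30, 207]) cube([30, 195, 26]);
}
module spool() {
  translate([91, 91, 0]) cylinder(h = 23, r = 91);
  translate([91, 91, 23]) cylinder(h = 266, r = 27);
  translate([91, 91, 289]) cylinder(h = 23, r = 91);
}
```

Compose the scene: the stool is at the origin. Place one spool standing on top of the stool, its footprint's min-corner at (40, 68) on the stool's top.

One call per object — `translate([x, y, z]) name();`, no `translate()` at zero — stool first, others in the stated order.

stool();
translate([40, 68, 435]) spool();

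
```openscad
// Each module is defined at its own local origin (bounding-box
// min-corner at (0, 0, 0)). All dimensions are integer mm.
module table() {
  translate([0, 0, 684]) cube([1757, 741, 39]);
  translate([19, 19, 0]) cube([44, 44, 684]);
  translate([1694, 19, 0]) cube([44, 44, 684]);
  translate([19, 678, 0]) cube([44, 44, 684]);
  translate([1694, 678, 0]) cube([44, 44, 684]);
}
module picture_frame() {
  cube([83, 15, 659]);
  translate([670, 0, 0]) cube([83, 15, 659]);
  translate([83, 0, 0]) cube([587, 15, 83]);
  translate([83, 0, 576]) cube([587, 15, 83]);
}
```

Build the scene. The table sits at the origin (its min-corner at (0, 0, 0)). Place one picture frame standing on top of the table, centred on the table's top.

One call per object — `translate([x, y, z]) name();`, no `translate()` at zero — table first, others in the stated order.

table();
translate([502, 363, 723]) picture_frame();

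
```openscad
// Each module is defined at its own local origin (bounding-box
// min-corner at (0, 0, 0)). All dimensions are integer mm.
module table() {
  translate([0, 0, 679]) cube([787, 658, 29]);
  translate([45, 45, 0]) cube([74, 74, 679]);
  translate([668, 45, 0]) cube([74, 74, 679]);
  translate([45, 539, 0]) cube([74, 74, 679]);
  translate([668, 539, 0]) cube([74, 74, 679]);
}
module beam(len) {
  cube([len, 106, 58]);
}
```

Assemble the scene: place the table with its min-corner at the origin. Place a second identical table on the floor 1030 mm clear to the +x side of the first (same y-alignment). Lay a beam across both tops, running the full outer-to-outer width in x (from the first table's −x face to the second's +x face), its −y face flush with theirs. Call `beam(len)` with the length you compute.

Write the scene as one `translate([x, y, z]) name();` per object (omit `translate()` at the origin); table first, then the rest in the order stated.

table();
translate([1817, 0, 0]) table();
translate([0, 0, 708]) beam(2604);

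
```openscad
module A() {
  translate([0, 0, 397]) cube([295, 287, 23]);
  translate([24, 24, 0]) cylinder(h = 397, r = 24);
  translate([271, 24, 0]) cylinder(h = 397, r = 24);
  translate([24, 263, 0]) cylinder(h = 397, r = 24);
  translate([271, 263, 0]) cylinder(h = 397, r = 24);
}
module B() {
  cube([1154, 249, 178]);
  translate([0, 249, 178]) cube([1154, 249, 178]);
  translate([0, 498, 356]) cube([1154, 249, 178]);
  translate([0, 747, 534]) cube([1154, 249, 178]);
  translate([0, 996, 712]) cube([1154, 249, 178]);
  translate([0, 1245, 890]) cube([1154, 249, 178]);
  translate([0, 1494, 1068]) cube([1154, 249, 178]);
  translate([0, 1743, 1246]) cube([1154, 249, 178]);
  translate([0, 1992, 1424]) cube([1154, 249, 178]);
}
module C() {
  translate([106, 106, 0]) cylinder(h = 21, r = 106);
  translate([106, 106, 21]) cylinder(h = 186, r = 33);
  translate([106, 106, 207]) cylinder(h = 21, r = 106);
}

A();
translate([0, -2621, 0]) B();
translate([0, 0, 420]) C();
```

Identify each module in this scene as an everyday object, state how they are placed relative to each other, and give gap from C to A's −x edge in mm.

A is a stool. B is a staircase. C is a spool. The staircase is on the floor beside the stool on its −y side. The spool is on top of the stool. The gap from the spool to the stool's −x edge is 0 mm.

The spool's min-x is at 0; the stool's min-x is 0; gap = 0 mm.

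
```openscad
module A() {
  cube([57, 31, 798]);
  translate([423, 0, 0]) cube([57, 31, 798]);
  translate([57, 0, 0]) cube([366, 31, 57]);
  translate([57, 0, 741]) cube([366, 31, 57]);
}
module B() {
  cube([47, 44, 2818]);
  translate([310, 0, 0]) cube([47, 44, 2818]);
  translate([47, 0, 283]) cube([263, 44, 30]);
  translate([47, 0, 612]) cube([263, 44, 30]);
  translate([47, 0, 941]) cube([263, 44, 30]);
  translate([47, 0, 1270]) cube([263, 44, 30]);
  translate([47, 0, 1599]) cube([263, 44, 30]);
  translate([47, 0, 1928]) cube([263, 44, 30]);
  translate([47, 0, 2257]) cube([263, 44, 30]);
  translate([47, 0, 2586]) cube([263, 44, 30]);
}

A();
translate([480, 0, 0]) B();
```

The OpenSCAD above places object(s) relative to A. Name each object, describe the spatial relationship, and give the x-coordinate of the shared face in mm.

A is a picture frame. B is a ladder. The ladder is against the picture frame's +x side, with their −y faces flush. The x-coordinate of the shared face is 480 mm.

The picture frame's +x face and the ladder's −x face are both at x = 480 mm.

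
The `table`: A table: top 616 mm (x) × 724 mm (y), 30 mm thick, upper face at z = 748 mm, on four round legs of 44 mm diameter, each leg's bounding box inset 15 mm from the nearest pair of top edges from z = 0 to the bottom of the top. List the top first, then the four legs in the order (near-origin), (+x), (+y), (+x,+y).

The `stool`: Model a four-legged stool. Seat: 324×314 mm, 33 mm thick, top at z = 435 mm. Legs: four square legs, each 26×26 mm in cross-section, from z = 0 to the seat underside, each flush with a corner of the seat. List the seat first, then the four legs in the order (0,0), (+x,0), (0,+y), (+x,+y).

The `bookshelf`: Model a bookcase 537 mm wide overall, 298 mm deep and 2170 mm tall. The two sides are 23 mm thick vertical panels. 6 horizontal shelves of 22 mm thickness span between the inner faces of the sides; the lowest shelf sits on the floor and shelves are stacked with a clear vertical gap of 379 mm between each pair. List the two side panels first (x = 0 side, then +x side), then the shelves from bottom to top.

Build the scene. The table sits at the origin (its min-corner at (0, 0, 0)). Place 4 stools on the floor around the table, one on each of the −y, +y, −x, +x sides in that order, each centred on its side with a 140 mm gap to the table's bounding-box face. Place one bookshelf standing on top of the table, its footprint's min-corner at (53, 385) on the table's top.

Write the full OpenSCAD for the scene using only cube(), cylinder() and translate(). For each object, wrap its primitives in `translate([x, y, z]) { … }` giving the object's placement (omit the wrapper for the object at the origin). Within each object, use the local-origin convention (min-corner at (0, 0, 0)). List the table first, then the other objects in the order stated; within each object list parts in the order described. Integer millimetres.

translate([0, 0, 718]) cube([616, 724, 30]);
translate([37, 37, 0]) cylinder(h = 718, r = 22);
translate([579, 37, 0]) cylinder(h = 718, r = 22);
translate([37, 687, 0]) cylinder(h = 718, r = 22);
translate([579, 687, 0]) cylinder(h = 718, r = 22);
translate([146, -454, 0]) {
  translate([0, 0, 402]) cube([324, 314, 33]);
  cube([26, 26, 402]);
  translate([298, 0, 0]) cube([26, 26, 402]);
  translate([0, 288, 0]) cube([26, 26, 402]);
  translate([298, 288, 0]) cube([26, 26, 402]);
}
translate([146, 864, 0]) {
  translate([0, 0, 402]) cube([324, 314, 33]);
  cube([26, 26, 402]);
  translate([298, 0, 0]) cube([26, 26, 402]);
  translate([0, 288, 0]) cube([26, 26, 402]);
  translate([298, 288, 0]) cube([26, 26, 402]);
}
translate([-464, 205, 0]) {
  translate([0, 0, 402]) cube([324, 314, 33]);
  cube([26, 26, 402]);
  translate([298, 0, 0]) cube([26, 26, 402]);
  translate([0, 288, 0]) cube([26, 26, 402]);
  translate([298, 288, 0]) cube([26, 26, 402]);
}
translate([756, 205, 0]) {
  translate([0, 0, 402]) cube([324, 314, 33]);
  cube([26, 26, 402]);
  translate([298, 0, 0]) cube([26, 26, 402]);
  translate([0, 288, 0]) cube([26, 26, 402]);
  translate([298, 288, 0]) cube([26, 26, 402]);
}
translate([53, 385, 748]) {
  cube([23, 298, 2170]);
  translate([514, 0, 0]) cube([23, 298, 2170]);
  translate([23, 0, 0]) cube([491, 298, 22]);
  translate([23, 0, 401]) cube([491, 298, 22]);
  translate([23, 0, 802]) cube([491, 298, 22]);
  translate([23, 0, 1203]) cube([491, 298, 22]);
  translate([23, 0, 1604]) cube([491, 298, 22]);
  translate([23, 0, 2005]) cube([491, 298, 22]);
}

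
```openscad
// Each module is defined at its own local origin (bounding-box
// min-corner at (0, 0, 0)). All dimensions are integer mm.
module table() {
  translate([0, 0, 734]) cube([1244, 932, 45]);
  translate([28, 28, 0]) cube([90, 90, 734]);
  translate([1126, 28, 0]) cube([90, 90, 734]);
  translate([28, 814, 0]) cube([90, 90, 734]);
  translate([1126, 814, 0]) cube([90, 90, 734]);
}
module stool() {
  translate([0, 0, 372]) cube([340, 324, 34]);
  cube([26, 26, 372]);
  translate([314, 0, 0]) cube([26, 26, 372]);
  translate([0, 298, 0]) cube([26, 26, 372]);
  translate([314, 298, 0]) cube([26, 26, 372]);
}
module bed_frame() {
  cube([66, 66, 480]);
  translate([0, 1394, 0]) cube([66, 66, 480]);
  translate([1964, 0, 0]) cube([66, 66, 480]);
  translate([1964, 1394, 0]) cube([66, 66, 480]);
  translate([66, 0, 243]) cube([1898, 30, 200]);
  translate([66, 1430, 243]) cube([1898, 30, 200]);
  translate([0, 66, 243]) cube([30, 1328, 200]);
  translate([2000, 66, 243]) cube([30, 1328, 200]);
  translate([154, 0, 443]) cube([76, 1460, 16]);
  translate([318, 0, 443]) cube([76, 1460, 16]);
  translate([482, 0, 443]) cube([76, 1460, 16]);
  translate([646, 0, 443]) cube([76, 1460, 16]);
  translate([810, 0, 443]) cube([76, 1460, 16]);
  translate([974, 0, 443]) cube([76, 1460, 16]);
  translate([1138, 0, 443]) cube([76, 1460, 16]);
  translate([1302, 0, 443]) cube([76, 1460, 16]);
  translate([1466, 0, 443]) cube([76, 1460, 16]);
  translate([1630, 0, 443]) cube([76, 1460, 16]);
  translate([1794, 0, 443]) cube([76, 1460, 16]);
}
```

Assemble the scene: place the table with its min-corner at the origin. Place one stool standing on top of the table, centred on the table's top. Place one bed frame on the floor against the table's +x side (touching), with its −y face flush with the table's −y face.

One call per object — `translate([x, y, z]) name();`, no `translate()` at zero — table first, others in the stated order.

table();
translate([452, 304, 779]) stool();
translate([1244, 0, 0]) bed_frame();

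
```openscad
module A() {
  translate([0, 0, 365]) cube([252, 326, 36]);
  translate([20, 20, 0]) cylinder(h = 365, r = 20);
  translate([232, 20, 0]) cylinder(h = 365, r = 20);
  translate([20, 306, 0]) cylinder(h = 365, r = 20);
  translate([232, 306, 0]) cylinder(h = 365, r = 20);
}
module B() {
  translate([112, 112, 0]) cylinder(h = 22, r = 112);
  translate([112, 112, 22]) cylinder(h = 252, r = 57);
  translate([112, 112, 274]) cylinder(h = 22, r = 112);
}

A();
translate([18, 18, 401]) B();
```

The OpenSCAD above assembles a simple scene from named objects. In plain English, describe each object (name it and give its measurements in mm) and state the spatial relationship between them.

A is a simple wooden stool: a rectangular seat 252 mm (x) by 326 mm (y), 36 mm thick, top face at z = 401 mm, on four round legs, each 40 mm in diameter. The legs rest on z = 0, each leg's axis is inset half a diameter from the nearest pair of seat edges (so the leg's bounding box is flush with the corner).

B is a spool: two coaxial disc flanges of radius 112 mm and thickness 22 mm, joined by a core cylinder of radius 57 mm and height 252 mm. The lower flange rests on z = 0 and the three cylinders share a vertical axis.

The spool is on top of the stool.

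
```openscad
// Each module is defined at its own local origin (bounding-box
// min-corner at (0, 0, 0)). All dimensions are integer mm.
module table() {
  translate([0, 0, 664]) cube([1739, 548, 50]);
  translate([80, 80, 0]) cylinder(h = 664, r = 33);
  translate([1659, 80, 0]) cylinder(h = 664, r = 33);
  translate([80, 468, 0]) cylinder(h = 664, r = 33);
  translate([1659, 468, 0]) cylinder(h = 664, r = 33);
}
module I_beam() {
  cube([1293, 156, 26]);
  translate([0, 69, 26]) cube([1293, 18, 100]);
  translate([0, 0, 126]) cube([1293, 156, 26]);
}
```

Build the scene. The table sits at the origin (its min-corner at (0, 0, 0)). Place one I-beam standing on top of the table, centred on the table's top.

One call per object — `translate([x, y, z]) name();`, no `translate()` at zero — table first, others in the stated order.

table();
translate([223, 196, 714]) I_beam();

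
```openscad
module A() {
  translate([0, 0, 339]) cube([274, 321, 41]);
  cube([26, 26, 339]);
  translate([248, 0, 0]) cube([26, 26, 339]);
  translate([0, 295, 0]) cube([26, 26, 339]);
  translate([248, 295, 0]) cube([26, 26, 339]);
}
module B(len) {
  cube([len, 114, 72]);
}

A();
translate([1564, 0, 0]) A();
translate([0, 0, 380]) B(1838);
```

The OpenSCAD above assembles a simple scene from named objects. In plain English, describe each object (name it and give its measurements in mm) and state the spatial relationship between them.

A is a four-legged stool. The seat is a 274×321×41 mm slab whose top surface is at z = 380 mm; four square legs, each 26×26 mm in cross-section, run from the floor (z = 0) to the underside of the seat, each flush with a corner of the seat.

B is a rectangular beam 1838 mm long (x), 114 mm deep (y), 72 mm thick (z).

The beam spans the tops of two stools placed 1290 mm apart, resting at z = 380 mm.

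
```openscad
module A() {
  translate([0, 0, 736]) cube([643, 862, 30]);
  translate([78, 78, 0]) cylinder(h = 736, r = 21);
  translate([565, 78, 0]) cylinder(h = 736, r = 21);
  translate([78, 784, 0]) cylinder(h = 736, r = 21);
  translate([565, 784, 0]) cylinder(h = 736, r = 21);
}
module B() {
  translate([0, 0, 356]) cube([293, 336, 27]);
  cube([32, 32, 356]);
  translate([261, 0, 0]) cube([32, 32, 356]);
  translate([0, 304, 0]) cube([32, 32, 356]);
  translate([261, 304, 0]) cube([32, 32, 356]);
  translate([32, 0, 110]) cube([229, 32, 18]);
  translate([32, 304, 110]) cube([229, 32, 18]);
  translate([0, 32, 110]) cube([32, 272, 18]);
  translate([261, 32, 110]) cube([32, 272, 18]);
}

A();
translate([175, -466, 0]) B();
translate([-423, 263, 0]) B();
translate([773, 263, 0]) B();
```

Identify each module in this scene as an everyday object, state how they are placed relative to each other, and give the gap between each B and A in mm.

A is a table. B is a stool. Three stools sit around the table at the −y, −x, +x sides. The gap between each stool and the table is 130 mm.

Each stool's nearest face is 130 mm from the table's bounding box.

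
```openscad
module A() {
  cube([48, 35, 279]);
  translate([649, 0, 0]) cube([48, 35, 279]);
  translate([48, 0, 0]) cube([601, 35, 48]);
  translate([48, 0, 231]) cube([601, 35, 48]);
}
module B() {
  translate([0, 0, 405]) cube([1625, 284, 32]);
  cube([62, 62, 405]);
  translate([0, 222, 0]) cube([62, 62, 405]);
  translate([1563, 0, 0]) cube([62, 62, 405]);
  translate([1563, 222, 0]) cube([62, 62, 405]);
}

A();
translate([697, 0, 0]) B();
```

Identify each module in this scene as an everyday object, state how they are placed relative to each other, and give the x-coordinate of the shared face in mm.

The picture frame's +x face and the bench's −x face are both at x = 697 mm.

A is a picture frame. B is a bench. The bench is against the picture frame's +x side, with their −y faces flush. The x-coordinate of the shared face is 697 mm.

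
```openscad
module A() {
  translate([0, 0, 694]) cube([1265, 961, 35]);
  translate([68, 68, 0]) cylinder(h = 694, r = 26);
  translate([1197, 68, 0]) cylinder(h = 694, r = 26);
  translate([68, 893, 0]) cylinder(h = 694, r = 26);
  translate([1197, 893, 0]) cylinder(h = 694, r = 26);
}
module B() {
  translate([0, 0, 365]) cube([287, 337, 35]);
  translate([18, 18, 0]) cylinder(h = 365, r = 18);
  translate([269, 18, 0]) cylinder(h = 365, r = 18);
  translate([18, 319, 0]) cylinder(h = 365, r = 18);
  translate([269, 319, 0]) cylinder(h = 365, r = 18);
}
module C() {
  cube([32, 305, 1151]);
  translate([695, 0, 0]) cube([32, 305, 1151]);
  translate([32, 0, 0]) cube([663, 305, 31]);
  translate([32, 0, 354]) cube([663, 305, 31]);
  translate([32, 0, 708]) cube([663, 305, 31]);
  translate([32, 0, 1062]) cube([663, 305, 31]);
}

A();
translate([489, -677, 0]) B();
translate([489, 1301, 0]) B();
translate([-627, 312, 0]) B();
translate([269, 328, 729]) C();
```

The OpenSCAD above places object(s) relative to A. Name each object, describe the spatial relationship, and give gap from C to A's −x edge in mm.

The bookshelf's min-x is at 269; the table's min-x is 0; gap = 269 mm.

A is a table. B is a stool. C is a bookshelf. Three stools sit around the table at the −y, +y, −x sides. The bookshelf is on top of the table, centred. The gap from the bookshelf to the table's −x edge is 269 mm.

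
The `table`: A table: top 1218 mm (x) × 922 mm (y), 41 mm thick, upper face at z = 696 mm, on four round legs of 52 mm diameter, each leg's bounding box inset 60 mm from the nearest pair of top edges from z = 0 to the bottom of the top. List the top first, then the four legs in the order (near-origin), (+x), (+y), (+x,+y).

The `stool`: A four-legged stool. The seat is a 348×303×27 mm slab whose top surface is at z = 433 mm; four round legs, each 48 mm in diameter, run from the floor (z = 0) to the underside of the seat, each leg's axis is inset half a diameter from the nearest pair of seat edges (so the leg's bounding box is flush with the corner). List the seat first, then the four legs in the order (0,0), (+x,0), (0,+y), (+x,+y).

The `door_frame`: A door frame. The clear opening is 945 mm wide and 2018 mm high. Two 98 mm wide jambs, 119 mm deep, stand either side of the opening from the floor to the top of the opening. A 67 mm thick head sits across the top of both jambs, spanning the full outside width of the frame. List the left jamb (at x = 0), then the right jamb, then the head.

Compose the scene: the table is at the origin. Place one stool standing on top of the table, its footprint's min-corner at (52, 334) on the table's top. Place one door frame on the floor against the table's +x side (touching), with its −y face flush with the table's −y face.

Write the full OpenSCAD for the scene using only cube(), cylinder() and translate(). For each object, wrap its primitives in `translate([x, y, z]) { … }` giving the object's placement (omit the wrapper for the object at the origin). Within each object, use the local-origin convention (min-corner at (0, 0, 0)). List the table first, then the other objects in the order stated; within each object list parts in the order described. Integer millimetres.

translate([0, 0, 655]) cube([1218, 922, 41]);
translate([86, 86, 0]) cylinder(h = 655, r = 26);
translate([1132, 86, 0]) cylinder(h = 655, r = 26);
translate([86, 836, 0]) cylinder(h = 655, r = 26);
translate([1132, 836, 0]) cylinder(h = 655, r = 26);
translate([52, 334, 696]) {
  translate([0, 0, 406]) cube([348, 303, 27]);
  translate([24, 24, 0]) cylinder(h = 406, r = 24);
  translate([324, 24, 0]) cylinder(h = 406, r = 24);
  translate([24, 279, 0]) cylinder(h = 406, r = 24);
  translate([324, 279, 0]) cylinder(h = 406, r = 24);
}
translate([1218, 0, 0]) {
  cube([98, 119, 2018]);
  translate([1043, 0, 0]) cube([98, 119, 2018]);
  translate([0, 0, 2018]) cube([1141, 119, 67]);
}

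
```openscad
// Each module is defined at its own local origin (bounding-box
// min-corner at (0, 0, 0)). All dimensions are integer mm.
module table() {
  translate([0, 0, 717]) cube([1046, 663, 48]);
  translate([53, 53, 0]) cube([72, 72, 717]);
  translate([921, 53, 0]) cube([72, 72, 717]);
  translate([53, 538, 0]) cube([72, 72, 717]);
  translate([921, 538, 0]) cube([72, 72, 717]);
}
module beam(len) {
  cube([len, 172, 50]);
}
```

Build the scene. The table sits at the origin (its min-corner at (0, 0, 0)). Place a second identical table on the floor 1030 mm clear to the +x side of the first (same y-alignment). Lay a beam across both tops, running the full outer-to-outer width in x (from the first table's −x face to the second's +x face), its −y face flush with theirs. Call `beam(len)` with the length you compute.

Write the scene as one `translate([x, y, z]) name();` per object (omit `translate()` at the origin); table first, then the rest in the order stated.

table();
translate([2076, 0, 0]) table();
translate([0, 0, 765]) beam(3122);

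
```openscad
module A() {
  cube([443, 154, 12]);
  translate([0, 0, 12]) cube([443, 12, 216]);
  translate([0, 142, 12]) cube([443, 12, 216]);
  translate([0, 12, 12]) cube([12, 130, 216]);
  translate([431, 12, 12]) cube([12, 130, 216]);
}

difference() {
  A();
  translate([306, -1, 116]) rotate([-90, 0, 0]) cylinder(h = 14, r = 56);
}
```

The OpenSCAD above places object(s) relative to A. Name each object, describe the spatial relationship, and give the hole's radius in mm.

A is an open box. The open box has a circular hole through its front wall. The hole's radius is 56 mm.

The subtracted cylinder has r = 56 mm.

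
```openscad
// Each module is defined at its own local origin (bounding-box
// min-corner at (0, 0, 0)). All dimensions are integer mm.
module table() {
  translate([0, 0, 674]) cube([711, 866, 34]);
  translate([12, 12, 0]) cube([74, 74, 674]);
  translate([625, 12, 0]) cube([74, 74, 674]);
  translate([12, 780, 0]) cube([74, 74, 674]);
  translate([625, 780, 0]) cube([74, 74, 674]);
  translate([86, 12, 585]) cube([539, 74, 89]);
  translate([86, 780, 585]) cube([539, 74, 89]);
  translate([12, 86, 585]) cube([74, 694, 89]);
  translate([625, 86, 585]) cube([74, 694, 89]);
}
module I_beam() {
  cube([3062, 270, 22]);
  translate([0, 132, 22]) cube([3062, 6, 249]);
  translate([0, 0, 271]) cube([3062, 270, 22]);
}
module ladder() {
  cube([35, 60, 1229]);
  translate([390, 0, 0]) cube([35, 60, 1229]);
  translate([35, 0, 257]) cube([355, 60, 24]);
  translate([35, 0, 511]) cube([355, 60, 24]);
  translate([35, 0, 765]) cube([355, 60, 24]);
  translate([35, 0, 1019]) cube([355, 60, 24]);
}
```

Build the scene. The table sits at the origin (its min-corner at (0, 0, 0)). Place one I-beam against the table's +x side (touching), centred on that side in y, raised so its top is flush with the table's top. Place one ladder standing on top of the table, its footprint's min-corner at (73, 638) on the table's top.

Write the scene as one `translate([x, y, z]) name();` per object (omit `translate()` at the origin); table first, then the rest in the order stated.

table();
translate([711, 298, 415]) I_beam();
translate([73, 638, 708]) ladder();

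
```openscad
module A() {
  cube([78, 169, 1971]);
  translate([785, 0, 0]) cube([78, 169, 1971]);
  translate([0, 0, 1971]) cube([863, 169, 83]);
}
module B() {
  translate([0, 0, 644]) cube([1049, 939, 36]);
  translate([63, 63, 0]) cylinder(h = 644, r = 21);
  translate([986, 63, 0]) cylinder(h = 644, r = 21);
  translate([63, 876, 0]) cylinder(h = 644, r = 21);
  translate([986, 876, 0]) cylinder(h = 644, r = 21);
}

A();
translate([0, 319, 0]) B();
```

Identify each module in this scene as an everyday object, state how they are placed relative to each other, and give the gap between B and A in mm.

A is a door frame. B is a table. The table is on the floor beside the door frame on its +y side. The gap between the table and the door frame is 150 mm.

The table's nearest face is 150 mm from the door frame's +y face.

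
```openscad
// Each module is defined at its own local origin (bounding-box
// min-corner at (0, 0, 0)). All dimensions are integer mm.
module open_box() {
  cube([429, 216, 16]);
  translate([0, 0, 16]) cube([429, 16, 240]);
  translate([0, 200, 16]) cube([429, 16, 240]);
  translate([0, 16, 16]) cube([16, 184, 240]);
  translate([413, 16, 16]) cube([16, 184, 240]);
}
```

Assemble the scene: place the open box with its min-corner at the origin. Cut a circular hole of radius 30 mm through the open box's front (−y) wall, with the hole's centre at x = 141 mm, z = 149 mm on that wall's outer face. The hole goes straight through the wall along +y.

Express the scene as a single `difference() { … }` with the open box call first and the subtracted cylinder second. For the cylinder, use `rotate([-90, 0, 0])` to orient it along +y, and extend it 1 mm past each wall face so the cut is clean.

difference() {
  open_box();
  translate([141, -1, 149]) rotate([-90, 0, 0]) cylinder(h = 18, r = 30);
}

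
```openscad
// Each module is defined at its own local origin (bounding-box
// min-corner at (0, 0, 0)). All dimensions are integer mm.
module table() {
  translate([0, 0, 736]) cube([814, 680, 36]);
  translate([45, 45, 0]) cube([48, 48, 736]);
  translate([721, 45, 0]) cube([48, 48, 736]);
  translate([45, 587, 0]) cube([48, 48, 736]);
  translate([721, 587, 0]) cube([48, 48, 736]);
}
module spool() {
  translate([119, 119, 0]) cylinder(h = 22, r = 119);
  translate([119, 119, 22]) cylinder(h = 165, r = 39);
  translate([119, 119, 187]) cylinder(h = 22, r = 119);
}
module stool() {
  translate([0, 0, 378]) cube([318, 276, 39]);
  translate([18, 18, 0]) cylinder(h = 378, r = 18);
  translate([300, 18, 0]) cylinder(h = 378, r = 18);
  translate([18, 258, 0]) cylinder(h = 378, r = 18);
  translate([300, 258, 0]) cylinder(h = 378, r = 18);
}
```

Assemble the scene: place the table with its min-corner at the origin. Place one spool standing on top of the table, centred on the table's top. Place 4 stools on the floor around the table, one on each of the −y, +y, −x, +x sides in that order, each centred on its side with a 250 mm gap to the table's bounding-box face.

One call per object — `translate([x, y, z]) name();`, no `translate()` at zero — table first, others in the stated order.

table();
translate([288, 221, 772]) spool();
translate([248, -526, 0]) stool();
translate([248, 930, 0]) stool();
translate([-568, 202, 0]) stool();
translate([1064, 202, 0]) stool();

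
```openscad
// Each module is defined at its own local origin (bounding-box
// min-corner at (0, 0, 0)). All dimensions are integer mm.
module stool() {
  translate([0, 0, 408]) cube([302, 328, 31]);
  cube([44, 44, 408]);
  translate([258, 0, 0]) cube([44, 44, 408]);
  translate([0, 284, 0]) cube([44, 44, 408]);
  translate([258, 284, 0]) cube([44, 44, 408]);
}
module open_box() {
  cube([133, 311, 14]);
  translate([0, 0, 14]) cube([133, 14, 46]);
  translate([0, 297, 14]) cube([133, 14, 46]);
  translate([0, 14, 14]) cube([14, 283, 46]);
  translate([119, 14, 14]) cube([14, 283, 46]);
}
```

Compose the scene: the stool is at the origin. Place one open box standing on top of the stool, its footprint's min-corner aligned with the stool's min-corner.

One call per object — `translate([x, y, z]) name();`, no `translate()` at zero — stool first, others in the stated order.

stool();
translate([0, 0, 439]) open_box();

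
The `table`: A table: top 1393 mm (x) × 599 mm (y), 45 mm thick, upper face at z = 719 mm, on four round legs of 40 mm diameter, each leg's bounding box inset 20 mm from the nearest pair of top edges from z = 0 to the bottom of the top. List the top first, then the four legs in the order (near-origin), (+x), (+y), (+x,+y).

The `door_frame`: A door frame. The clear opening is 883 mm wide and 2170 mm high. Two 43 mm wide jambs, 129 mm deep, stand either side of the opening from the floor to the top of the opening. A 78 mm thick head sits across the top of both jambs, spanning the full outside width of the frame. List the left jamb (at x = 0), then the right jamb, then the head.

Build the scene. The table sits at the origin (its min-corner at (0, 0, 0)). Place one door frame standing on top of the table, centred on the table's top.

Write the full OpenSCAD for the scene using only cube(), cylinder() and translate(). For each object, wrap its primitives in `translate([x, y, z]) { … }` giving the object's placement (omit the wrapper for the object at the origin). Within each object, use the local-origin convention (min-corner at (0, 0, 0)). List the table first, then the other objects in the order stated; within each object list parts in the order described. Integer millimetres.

translate([0, 0, 674]) cube([1393, 599, 45]);
translate([40, 40, 0]) cylinder(h = 674, r = 20);
translate([1353, 40, 0]) cylinder(h = 674, r = 20);
translate([40, 559, 0]) cylinder(h = 674, r = 20);
translate([1353, 559, 0]) cylinder(h = 674, r = 20);
translate([212, 235, 719]) {
  cube([43, 129, 2170]);
  translate([926, 0, 0]) cube([43, 129, 2170]);
  translate([0, 0, 2170]) cube([969, 129, 78]);
}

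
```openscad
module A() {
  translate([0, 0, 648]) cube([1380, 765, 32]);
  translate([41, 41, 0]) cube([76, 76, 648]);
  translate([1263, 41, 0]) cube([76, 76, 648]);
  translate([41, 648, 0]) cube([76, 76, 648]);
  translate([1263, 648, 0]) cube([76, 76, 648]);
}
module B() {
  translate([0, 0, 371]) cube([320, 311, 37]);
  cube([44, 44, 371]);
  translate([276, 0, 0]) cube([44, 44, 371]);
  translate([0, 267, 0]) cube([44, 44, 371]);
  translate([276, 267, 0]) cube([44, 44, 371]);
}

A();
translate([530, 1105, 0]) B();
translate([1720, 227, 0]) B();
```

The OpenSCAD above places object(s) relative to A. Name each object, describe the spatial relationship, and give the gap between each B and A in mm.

Each stool's nearest face is 340 mm from the table's bounding box.

A is a table. B is a stool. Two stools sit around the table at the +y, +x sides. The gap between each stool and the table is 340 mm.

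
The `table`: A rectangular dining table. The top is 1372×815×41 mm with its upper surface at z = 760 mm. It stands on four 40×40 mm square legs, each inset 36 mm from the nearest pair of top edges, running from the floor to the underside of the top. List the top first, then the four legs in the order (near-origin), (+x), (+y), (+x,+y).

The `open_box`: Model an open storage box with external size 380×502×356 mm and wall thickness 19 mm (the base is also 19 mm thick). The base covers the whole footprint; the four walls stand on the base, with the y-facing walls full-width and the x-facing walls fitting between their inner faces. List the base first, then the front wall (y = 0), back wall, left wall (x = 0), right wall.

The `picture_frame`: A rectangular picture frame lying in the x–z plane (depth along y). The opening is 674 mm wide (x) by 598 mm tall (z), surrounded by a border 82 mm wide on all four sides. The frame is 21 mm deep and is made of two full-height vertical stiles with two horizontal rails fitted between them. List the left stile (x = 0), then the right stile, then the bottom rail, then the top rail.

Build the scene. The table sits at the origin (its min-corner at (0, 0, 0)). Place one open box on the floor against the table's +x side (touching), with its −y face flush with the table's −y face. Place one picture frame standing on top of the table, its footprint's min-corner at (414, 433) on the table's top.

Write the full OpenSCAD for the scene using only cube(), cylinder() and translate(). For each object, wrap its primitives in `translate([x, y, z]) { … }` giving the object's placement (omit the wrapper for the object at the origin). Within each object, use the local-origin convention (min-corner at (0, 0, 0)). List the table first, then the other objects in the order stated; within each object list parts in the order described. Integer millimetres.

translate([0, 0, 719]) cube([1372, 815, 41]);
translate([36, 36, 0]) cube([40, 40, 719]);
translate([1296, 36, 0]) cube([40, 40, 719]);
translate([36, 739, 0]) cube([40, 40, 719]);
translate([1296, 739, 0]) cube([40, 40, 719]);
translate([1372, 0, 0]) {
  cube([380, 502, 19]);
  translate([0, 0, 19]) cube([380, 19, 337]);
  translate([0, 483, 19]) cube([380, 19, 337]);
  translate([0, 19, 19]) cube([19, 464, 337]);
  translate([361, 19, 19]) cube([19, 464, 337]);
}
translate([414, 433, 760]) {
  cube([82, 21, 762]);
  translate([756, 0, 0]) cube([82, 21, 762]);
  translate([82, 0, 0]) cube([674, 21, 82]);
  translate([82, 0, 680]) cube([674, 21, 82]);
}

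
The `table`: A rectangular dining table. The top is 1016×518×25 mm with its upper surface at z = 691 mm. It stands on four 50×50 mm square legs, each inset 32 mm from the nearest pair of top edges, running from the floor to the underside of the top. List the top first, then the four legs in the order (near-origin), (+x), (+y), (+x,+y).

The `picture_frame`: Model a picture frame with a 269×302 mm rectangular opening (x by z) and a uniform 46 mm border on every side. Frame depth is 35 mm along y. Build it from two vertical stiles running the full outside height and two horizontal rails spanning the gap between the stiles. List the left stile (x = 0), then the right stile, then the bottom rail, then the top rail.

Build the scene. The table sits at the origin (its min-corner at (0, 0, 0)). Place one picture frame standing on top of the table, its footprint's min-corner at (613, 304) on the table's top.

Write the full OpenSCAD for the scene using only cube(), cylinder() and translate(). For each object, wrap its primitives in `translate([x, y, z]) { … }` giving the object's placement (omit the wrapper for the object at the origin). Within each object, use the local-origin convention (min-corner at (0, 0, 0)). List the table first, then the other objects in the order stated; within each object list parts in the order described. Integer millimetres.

translate([0, 0, 666]) cube([1016, 518, 25]);
translate([32, 32, 0]) cube([50, 50, 666]);
translate([934, 32, 0]) cube([50, 50, 666]);
translate([32, 436, 0]) cube([50, 50, 666]);
translate([934, 436, 0]) cube([50, 50, 666]);
translate([613, 304, 691]) {
  cube([46, 35, 394]);
  translate([315, 0, 0]) cube([46, 35, 394]);
  translate([46, 0, 0]) cube([269, 35, 46]);
  translate([46, 0, 348]) cube([269, 35, 46]);
}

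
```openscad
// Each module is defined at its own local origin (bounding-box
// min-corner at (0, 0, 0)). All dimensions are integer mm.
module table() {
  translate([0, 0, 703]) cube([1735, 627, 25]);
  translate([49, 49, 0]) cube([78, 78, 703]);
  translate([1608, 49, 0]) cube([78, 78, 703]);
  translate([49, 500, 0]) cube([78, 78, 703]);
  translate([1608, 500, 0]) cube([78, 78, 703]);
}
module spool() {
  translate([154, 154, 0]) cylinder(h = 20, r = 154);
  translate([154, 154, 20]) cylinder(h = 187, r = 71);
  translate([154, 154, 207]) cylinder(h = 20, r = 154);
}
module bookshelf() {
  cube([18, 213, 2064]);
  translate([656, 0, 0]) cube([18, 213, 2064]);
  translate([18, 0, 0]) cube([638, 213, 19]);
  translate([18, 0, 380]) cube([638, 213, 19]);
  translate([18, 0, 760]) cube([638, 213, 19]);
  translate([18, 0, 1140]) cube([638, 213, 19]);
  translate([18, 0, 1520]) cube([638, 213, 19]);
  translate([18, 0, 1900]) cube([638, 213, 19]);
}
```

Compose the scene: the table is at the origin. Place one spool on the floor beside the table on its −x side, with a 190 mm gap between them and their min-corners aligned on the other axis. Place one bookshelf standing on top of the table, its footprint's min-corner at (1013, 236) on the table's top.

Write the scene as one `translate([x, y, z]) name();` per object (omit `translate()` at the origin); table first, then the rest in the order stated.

table();
translate([-498, 0, 0]) spool();
translate([1013, 236, 728]) bookshelf();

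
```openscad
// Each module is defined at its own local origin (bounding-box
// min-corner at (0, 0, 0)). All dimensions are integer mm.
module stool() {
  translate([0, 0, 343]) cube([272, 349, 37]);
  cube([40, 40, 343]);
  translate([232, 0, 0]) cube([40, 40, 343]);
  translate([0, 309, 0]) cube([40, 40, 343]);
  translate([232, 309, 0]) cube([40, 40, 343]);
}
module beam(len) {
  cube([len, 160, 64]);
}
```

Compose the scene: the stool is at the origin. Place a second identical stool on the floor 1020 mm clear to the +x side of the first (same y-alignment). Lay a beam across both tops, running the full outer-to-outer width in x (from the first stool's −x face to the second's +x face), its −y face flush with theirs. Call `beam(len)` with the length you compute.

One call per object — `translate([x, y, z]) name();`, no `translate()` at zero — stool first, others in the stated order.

stool();
translate([1292, 0, 0]) stool();
translate([0, 0, 380]) beam(1564);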